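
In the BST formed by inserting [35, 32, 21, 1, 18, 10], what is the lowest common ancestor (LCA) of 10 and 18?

Tree insertion order: [35, 32, 21, 1, 18, 10]
Tree (level-order array): [35, 32, None, 21, None, 1, None, None, 18, 10]
In a BST, the LCA of p=10, q=18 is the first node v on the
root-to-leaf path with p <= v <= q (go left if both < v, right if both > v).
Walk from root:
  at 35: both 10 and 18 < 35, go left
  at 32: both 10 and 18 < 32, go left
  at 21: both 10 and 18 < 21, go left
  at 1: both 10 and 18 > 1, go right
  at 18: 10 <= 18 <= 18, this is the LCA
LCA = 18


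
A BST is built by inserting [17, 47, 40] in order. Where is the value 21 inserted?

Starting tree (level order): [17, None, 47, 40]
Insertion path: 17 -> 47 -> 40
Result: insert 21 as left child of 40
Final tree (level order): [17, None, 47, 40, None, 21]


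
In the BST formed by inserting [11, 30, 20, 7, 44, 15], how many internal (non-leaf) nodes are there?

Tree built from: [11, 30, 20, 7, 44, 15]
Tree (level-order array): [11, 7, 30, None, None, 20, 44, 15]
Rule: An internal node has at least one child.
Per-node child counts:
  node 11: 2 child(ren)
  node 7: 0 child(ren)
  node 30: 2 child(ren)
  node 20: 1 child(ren)
  node 15: 0 child(ren)
  node 44: 0 child(ren)
Matching nodes: [11, 30, 20]
Count of internal (non-leaf) nodes: 3


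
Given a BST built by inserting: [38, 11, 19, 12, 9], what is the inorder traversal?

Tree insertion order: [38, 11, 19, 12, 9]
Tree (level-order array): [38, 11, None, 9, 19, None, None, 12]
Inorder traversal: [9, 11, 12, 19, 38]


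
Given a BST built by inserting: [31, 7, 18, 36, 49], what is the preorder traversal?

Tree insertion order: [31, 7, 18, 36, 49]
Tree (level-order array): [31, 7, 36, None, 18, None, 49]
Preorder traversal: [31, 7, 18, 36, 49]


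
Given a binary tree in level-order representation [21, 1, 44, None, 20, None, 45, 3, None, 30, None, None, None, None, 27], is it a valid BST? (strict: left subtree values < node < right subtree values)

Level-order array: [21, 1, 44, None, 20, None, 45, 3, None, 30, None, None, None, None, 27]
Validate using subtree bounds (lo, hi): at each node, require lo < value < hi,
then recurse left with hi=value and right with lo=value.
Preorder trace (stopping at first violation):
  at node 21 with bounds (-inf, +inf): OK
  at node 1 with bounds (-inf, 21): OK
  at node 20 with bounds (1, 21): OK
  at node 3 with bounds (1, 20): OK
  at node 44 with bounds (21, +inf): OK
  at node 45 with bounds (44, +inf): OK
  at node 30 with bounds (44, 45): VIOLATION
Node 30 violates its bound: not (44 < 30 < 45).
Result: Not a valid BST


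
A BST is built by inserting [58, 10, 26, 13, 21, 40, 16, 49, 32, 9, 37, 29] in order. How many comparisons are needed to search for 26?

Search path for 26: 58 -> 10 -> 26
Found: True
Comparisons: 3


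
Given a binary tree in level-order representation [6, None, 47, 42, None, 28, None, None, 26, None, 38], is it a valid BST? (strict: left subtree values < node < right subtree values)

Level-order array: [6, None, 47, 42, None, 28, None, None, 26, None, 38]
Validate using subtree bounds (lo, hi): at each node, require lo < value < hi,
then recurse left with hi=value and right with lo=value.
Preorder trace (stopping at first violation):
  at node 6 with bounds (-inf, +inf): OK
  at node 47 with bounds (6, +inf): OK
  at node 42 with bounds (6, 47): OK
  at node 28 with bounds (6, 42): OK
  at node 26 with bounds (28, 42): VIOLATION
Node 26 violates its bound: not (28 < 26 < 42).
Result: Not a valid BST


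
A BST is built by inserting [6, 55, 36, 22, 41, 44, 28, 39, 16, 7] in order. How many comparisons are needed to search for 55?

Search path for 55: 6 -> 55
Found: True
Comparisons: 2


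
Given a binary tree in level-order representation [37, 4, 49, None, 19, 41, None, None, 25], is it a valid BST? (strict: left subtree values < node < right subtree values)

Level-order array: [37, 4, 49, None, 19, 41, None, None, 25]
Validate using subtree bounds (lo, hi): at each node, require lo < value < hi,
then recurse left with hi=value and right with lo=value.
Preorder trace (stopping at first violation):
  at node 37 with bounds (-inf, +inf): OK
  at node 4 with bounds (-inf, 37): OK
  at node 19 with bounds (4, 37): OK
  at node 25 with bounds (19, 37): OK
  at node 49 with bounds (37, +inf): OK
  at node 41 with bounds (37, 49): OK
No violation found at any node.
Result: Valid BST


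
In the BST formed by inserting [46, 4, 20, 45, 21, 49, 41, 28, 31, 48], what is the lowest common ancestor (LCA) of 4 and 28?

Tree insertion order: [46, 4, 20, 45, 21, 49, 41, 28, 31, 48]
Tree (level-order array): [46, 4, 49, None, 20, 48, None, None, 45, None, None, 21, None, None, 41, 28, None, None, 31]
In a BST, the LCA of p=4, q=28 is the first node v on the
root-to-leaf path with p <= v <= q (go left if both < v, right if both > v).
Walk from root:
  at 46: both 4 and 28 < 46, go left
  at 4: 4 <= 4 <= 28, this is the LCA
LCA = 4


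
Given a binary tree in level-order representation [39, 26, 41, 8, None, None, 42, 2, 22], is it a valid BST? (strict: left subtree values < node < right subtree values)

Level-order array: [39, 26, 41, 8, None, None, 42, 2, 22]
Validate using subtree bounds (lo, hi): at each node, require lo < value < hi,
then recurse left with hi=value and right with lo=value.
Preorder trace (stopping at first violation):
  at node 39 with bounds (-inf, +inf): OK
  at node 26 with bounds (-inf, 39): OK
  at node 8 with bounds (-inf, 26): OK
  at node 2 with bounds (-inf, 8): OK
  at node 22 with bounds (8, 26): OK
  at node 41 with bounds (39, +inf): OK
  at node 42 with bounds (41, +inf): OK
No violation found at any node.
Result: Valid BST


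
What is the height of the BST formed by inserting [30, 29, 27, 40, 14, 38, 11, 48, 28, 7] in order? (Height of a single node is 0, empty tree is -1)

Insertion order: [30, 29, 27, 40, 14, 38, 11, 48, 28, 7]
Tree (level-order array): [30, 29, 40, 27, None, 38, 48, 14, 28, None, None, None, None, 11, None, None, None, 7]
Compute height bottom-up (empty subtree = -1):
  height(7) = 1 + max(-1, -1) = 0
  height(11) = 1 + max(0, -1) = 1
  height(14) = 1 + max(1, -1) = 2
  height(28) = 1 + max(-1, -1) = 0
  height(27) = 1 + max(2, 0) = 3
  height(29) = 1 + max(3, -1) = 4
  height(38) = 1 + max(-1, -1) = 0
  height(48) = 1 + max(-1, -1) = 0
  height(40) = 1 + max(0, 0) = 1
  height(30) = 1 + max(4, 1) = 5
Height = 5


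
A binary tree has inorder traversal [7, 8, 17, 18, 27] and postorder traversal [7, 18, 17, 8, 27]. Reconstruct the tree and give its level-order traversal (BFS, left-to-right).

Inorder:   [7, 8, 17, 18, 27]
Postorder: [7, 18, 17, 8, 27]
Algorithm: postorder visits root last, so walk postorder right-to-left;
each value is the root of the current inorder slice — split it at that
value, recurse on the right subtree first, then the left.
Recursive splits:
  root=27; inorder splits into left=[7, 8, 17, 18], right=[]
  root=8; inorder splits into left=[7], right=[17, 18]
  root=17; inorder splits into left=[], right=[18]
  root=18; inorder splits into left=[], right=[]
  root=7; inorder splits into left=[], right=[]
Reconstructed level-order: [27, 8, 7, 17, 18]


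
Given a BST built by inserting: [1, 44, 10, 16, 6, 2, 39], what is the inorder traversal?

Tree insertion order: [1, 44, 10, 16, 6, 2, 39]
Tree (level-order array): [1, None, 44, 10, None, 6, 16, 2, None, None, 39]
Inorder traversal: [1, 2, 6, 10, 16, 39, 44]


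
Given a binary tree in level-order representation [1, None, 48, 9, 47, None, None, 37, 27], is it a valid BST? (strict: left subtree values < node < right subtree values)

Level-order array: [1, None, 48, 9, 47, None, None, 37, 27]
Validate using subtree bounds (lo, hi): at each node, require lo < value < hi,
then recurse left with hi=value and right with lo=value.
Preorder trace (stopping at first violation):
  at node 1 with bounds (-inf, +inf): OK
  at node 48 with bounds (1, +inf): OK
  at node 9 with bounds (1, 48): OK
  at node 47 with bounds (48, +inf): VIOLATION
Node 47 violates its bound: not (48 < 47 < +inf).
Result: Not a valid BST


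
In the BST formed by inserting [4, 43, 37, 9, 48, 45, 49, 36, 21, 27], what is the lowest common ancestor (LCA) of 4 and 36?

Tree insertion order: [4, 43, 37, 9, 48, 45, 49, 36, 21, 27]
Tree (level-order array): [4, None, 43, 37, 48, 9, None, 45, 49, None, 36, None, None, None, None, 21, None, None, 27]
In a BST, the LCA of p=4, q=36 is the first node v on the
root-to-leaf path with p <= v <= q (go left if both < v, right if both > v).
Walk from root:
  at 4: 4 <= 4 <= 36, this is the LCA
LCA = 4


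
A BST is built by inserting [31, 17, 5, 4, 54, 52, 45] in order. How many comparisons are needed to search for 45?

Search path for 45: 31 -> 54 -> 52 -> 45
Found: True
Comparisons: 4


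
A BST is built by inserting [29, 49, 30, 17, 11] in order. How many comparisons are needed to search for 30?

Search path for 30: 29 -> 49 -> 30
Found: True
Comparisons: 3


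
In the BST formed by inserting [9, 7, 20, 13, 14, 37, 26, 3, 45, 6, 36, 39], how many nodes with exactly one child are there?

Tree built from: [9, 7, 20, 13, 14, 37, 26, 3, 45, 6, 36, 39]
Tree (level-order array): [9, 7, 20, 3, None, 13, 37, None, 6, None, 14, 26, 45, None, None, None, None, None, 36, 39]
Rule: These are nodes with exactly 1 non-null child.
Per-node child counts:
  node 9: 2 child(ren)
  node 7: 1 child(ren)
  node 3: 1 child(ren)
  node 6: 0 child(ren)
  node 20: 2 child(ren)
  node 13: 1 child(ren)
  node 14: 0 child(ren)
  node 37: 2 child(ren)
  node 26: 1 child(ren)
  node 36: 0 child(ren)
  node 45: 1 child(ren)
  node 39: 0 child(ren)
Matching nodes: [7, 3, 13, 26, 45]
Count of nodes with exactly one child: 5


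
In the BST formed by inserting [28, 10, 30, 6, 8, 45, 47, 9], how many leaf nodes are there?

Tree built from: [28, 10, 30, 6, 8, 45, 47, 9]
Tree (level-order array): [28, 10, 30, 6, None, None, 45, None, 8, None, 47, None, 9]
Rule: A leaf has 0 children.
Per-node child counts:
  node 28: 2 child(ren)
  node 10: 1 child(ren)
  node 6: 1 child(ren)
  node 8: 1 child(ren)
  node 9: 0 child(ren)
  node 30: 1 child(ren)
  node 45: 1 child(ren)
  node 47: 0 child(ren)
Matching nodes: [9, 47]
Count of leaf nodes: 2


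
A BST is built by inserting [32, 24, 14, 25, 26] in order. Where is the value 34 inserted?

Starting tree (level order): [32, 24, None, 14, 25, None, None, None, 26]
Insertion path: 32
Result: insert 34 as right child of 32
Final tree (level order): [32, 24, 34, 14, 25, None, None, None, None, None, 26]


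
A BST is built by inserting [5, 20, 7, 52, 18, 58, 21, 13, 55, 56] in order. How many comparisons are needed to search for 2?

Search path for 2: 5
Found: False
Comparisons: 1


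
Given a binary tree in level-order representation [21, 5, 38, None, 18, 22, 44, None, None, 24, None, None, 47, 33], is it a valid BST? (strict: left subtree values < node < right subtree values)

Level-order array: [21, 5, 38, None, 18, 22, 44, None, None, 24, None, None, 47, 33]
Validate using subtree bounds (lo, hi): at each node, require lo < value < hi,
then recurse left with hi=value and right with lo=value.
Preorder trace (stopping at first violation):
  at node 21 with bounds (-inf, +inf): OK
  at node 5 with bounds (-inf, 21): OK
  at node 18 with bounds (5, 21): OK
  at node 38 with bounds (21, +inf): OK
  at node 22 with bounds (21, 38): OK
  at node 24 with bounds (21, 22): VIOLATION
Node 24 violates its bound: not (21 < 24 < 22).
Result: Not a valid BST


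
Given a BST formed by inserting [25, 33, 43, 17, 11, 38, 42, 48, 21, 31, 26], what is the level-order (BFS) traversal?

Tree insertion order: [25, 33, 43, 17, 11, 38, 42, 48, 21, 31, 26]
Tree (level-order array): [25, 17, 33, 11, 21, 31, 43, None, None, None, None, 26, None, 38, 48, None, None, None, 42]
BFS from the root, enqueuing left then right child of each popped node:
  queue [25] -> pop 25, enqueue [17, 33], visited so far: [25]
  queue [17, 33] -> pop 17, enqueue [11, 21], visited so far: [25, 17]
  queue [33, 11, 21] -> pop 33, enqueue [31, 43], visited so far: [25, 17, 33]
  queue [11, 21, 31, 43] -> pop 11, enqueue [none], visited so far: [25, 17, 33, 11]
  queue [21, 31, 43] -> pop 21, enqueue [none], visited so far: [25, 17, 33, 11, 21]
  queue [31, 43] -> pop 31, enqueue [26], visited so far: [25, 17, 33, 11, 21, 31]
  queue [43, 26] -> pop 43, enqueue [38, 48], visited so far: [25, 17, 33, 11, 21, 31, 43]
  queue [26, 38, 48] -> pop 26, enqueue [none], visited so far: [25, 17, 33, 11, 21, 31, 43, 26]
  queue [38, 48] -> pop 38, enqueue [42], visited so far: [25, 17, 33, 11, 21, 31, 43, 26, 38]
  queue [48, 42] -> pop 48, enqueue [none], visited so far: [25, 17, 33, 11, 21, 31, 43, 26, 38, 48]
  queue [42] -> pop 42, enqueue [none], visited so far: [25, 17, 33, 11, 21, 31, 43, 26, 38, 48, 42]
Result: [25, 17, 33, 11, 21, 31, 43, 26, 38, 48, 42]


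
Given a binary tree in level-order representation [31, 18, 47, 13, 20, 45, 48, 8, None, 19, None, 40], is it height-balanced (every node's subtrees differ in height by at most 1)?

Tree (level-order array): [31, 18, 47, 13, 20, 45, 48, 8, None, 19, None, 40]
Definition: a tree is height-balanced if, at every node, |h(left) - h(right)| <= 1 (empty subtree has height -1).
Bottom-up per-node check:
  node 8: h_left=-1, h_right=-1, diff=0 [OK], height=0
  node 13: h_left=0, h_right=-1, diff=1 [OK], height=1
  node 19: h_left=-1, h_right=-1, diff=0 [OK], height=0
  node 20: h_left=0, h_right=-1, diff=1 [OK], height=1
  node 18: h_left=1, h_right=1, diff=0 [OK], height=2
  node 40: h_left=-1, h_right=-1, diff=0 [OK], height=0
  node 45: h_left=0, h_right=-1, diff=1 [OK], height=1
  node 48: h_left=-1, h_right=-1, diff=0 [OK], height=0
  node 47: h_left=1, h_right=0, diff=1 [OK], height=2
  node 31: h_left=2, h_right=2, diff=0 [OK], height=3
All nodes satisfy the balance condition.
Result: Balanced


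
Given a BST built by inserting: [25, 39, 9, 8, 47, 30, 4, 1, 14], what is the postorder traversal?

Tree insertion order: [25, 39, 9, 8, 47, 30, 4, 1, 14]
Tree (level-order array): [25, 9, 39, 8, 14, 30, 47, 4, None, None, None, None, None, None, None, 1]
Postorder traversal: [1, 4, 8, 14, 9, 30, 47, 39, 25]


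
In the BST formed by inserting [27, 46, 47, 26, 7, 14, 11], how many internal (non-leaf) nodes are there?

Tree built from: [27, 46, 47, 26, 7, 14, 11]
Tree (level-order array): [27, 26, 46, 7, None, None, 47, None, 14, None, None, 11]
Rule: An internal node has at least one child.
Per-node child counts:
  node 27: 2 child(ren)
  node 26: 1 child(ren)
  node 7: 1 child(ren)
  node 14: 1 child(ren)
  node 11: 0 child(ren)
  node 46: 1 child(ren)
  node 47: 0 child(ren)
Matching nodes: [27, 26, 7, 14, 46]
Count of internal (non-leaf) nodes: 5


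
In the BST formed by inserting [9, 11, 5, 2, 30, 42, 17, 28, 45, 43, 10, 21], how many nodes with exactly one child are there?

Tree built from: [9, 11, 5, 2, 30, 42, 17, 28, 45, 43, 10, 21]
Tree (level-order array): [9, 5, 11, 2, None, 10, 30, None, None, None, None, 17, 42, None, 28, None, 45, 21, None, 43]
Rule: These are nodes with exactly 1 non-null child.
Per-node child counts:
  node 9: 2 child(ren)
  node 5: 1 child(ren)
  node 2: 0 child(ren)
  node 11: 2 child(ren)
  node 10: 0 child(ren)
  node 30: 2 child(ren)
  node 17: 1 child(ren)
  node 28: 1 child(ren)
  node 21: 0 child(ren)
  node 42: 1 child(ren)
  node 45: 1 child(ren)
  node 43: 0 child(ren)
Matching nodes: [5, 17, 28, 42, 45]
Count of nodes with exactly one child: 5


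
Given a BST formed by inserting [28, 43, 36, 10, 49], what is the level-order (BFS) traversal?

Tree insertion order: [28, 43, 36, 10, 49]
Tree (level-order array): [28, 10, 43, None, None, 36, 49]
BFS from the root, enqueuing left then right child of each popped node:
  queue [28] -> pop 28, enqueue [10, 43], visited so far: [28]
  queue [10, 43] -> pop 10, enqueue [none], visited so far: [28, 10]
  queue [43] -> pop 43, enqueue [36, 49], visited so far: [28, 10, 43]
  queue [36, 49] -> pop 36, enqueue [none], visited so far: [28, 10, 43, 36]
  queue [49] -> pop 49, enqueue [none], visited so far: [28, 10, 43, 36, 49]
Result: [28, 10, 43, 36, 49]


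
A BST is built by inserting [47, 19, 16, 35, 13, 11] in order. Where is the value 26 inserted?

Starting tree (level order): [47, 19, None, 16, 35, 13, None, None, None, 11]
Insertion path: 47 -> 19 -> 35
Result: insert 26 as left child of 35
Final tree (level order): [47, 19, None, 16, 35, 13, None, 26, None, 11]


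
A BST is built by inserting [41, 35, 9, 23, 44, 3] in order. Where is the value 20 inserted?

Starting tree (level order): [41, 35, 44, 9, None, None, None, 3, 23]
Insertion path: 41 -> 35 -> 9 -> 23
Result: insert 20 as left child of 23
Final tree (level order): [41, 35, 44, 9, None, None, None, 3, 23, None, None, 20]


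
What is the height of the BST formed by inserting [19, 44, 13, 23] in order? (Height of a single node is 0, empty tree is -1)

Insertion order: [19, 44, 13, 23]
Tree (level-order array): [19, 13, 44, None, None, 23]
Compute height bottom-up (empty subtree = -1):
  height(13) = 1 + max(-1, -1) = 0
  height(23) = 1 + max(-1, -1) = 0
  height(44) = 1 + max(0, -1) = 1
  height(19) = 1 + max(0, 1) = 2
Height = 2


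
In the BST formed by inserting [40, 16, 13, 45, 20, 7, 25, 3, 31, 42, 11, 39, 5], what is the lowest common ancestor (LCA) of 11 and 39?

Tree insertion order: [40, 16, 13, 45, 20, 7, 25, 3, 31, 42, 11, 39, 5]
Tree (level-order array): [40, 16, 45, 13, 20, 42, None, 7, None, None, 25, None, None, 3, 11, None, 31, None, 5, None, None, None, 39]
In a BST, the LCA of p=11, q=39 is the first node v on the
root-to-leaf path with p <= v <= q (go left if both < v, right if both > v).
Walk from root:
  at 40: both 11 and 39 < 40, go left
  at 16: 11 <= 16 <= 39, this is the LCA
LCA = 16


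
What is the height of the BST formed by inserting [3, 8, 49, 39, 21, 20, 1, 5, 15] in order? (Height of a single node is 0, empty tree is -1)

Insertion order: [3, 8, 49, 39, 21, 20, 1, 5, 15]
Tree (level-order array): [3, 1, 8, None, None, 5, 49, None, None, 39, None, 21, None, 20, None, 15]
Compute height bottom-up (empty subtree = -1):
  height(1) = 1 + max(-1, -1) = 0
  height(5) = 1 + max(-1, -1) = 0
  height(15) = 1 + max(-1, -1) = 0
  height(20) = 1 + max(0, -1) = 1
  height(21) = 1 + max(1, -1) = 2
  height(39) = 1 + max(2, -1) = 3
  height(49) = 1 + max(3, -1) = 4
  height(8) = 1 + max(0, 4) = 5
  height(3) = 1 + max(0, 5) = 6
Height = 6


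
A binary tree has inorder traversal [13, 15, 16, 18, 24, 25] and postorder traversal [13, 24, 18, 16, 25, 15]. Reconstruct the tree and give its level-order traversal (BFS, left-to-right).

Inorder:   [13, 15, 16, 18, 24, 25]
Postorder: [13, 24, 18, 16, 25, 15]
Algorithm: postorder visits root last, so walk postorder right-to-left;
each value is the root of the current inorder slice — split it at that
value, recurse on the right subtree first, then the left.
Recursive splits:
  root=15; inorder splits into left=[13], right=[16, 18, 24, 25]
  root=25; inorder splits into left=[16, 18, 24], right=[]
  root=16; inorder splits into left=[], right=[18, 24]
  root=18; inorder splits into left=[], right=[24]
  root=24; inorder splits into left=[], right=[]
  root=13; inorder splits into left=[], right=[]
Reconstructed level-order: [15, 13, 25, 16, 18, 24]


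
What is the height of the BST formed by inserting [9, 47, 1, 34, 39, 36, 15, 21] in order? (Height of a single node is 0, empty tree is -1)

Insertion order: [9, 47, 1, 34, 39, 36, 15, 21]
Tree (level-order array): [9, 1, 47, None, None, 34, None, 15, 39, None, 21, 36]
Compute height bottom-up (empty subtree = -1):
  height(1) = 1 + max(-1, -1) = 0
  height(21) = 1 + max(-1, -1) = 0
  height(15) = 1 + max(-1, 0) = 1
  height(36) = 1 + max(-1, -1) = 0
  height(39) = 1 + max(0, -1) = 1
  height(34) = 1 + max(1, 1) = 2
  height(47) = 1 + max(2, -1) = 3
  height(9) = 1 + max(0, 3) = 4
Height = 4


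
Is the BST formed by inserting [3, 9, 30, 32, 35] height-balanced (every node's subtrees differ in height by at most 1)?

Tree (level-order array): [3, None, 9, None, 30, None, 32, None, 35]
Definition: a tree is height-balanced if, at every node, |h(left) - h(right)| <= 1 (empty subtree has height -1).
Bottom-up per-node check:
  node 35: h_left=-1, h_right=-1, diff=0 [OK], height=0
  node 32: h_left=-1, h_right=0, diff=1 [OK], height=1
  node 30: h_left=-1, h_right=1, diff=2 [FAIL (|-1-1|=2 > 1)], height=2
  node 9: h_left=-1, h_right=2, diff=3 [FAIL (|-1-2|=3 > 1)], height=3
  node 3: h_left=-1, h_right=3, diff=4 [FAIL (|-1-3|=4 > 1)], height=4
Node 30 violates the condition: |-1 - 1| = 2 > 1.
Result: Not balanced


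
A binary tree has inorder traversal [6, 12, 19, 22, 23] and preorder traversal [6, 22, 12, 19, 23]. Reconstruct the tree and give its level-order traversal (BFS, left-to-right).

Inorder:  [6, 12, 19, 22, 23]
Preorder: [6, 22, 12, 19, 23]
Algorithm: preorder visits root first, so consume preorder in order;
for each root, split the current inorder slice at that value into
left-subtree inorder and right-subtree inorder, then recurse.
Recursive splits:
  root=6; inorder splits into left=[], right=[12, 19, 22, 23]
  root=22; inorder splits into left=[12, 19], right=[23]
  root=12; inorder splits into left=[], right=[19]
  root=19; inorder splits into left=[], right=[]
  root=23; inorder splits into left=[], right=[]
Reconstructed level-order: [6, 22, 12, 23, 19]


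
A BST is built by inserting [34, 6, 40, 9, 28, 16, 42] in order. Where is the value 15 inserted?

Starting tree (level order): [34, 6, 40, None, 9, None, 42, None, 28, None, None, 16]
Insertion path: 34 -> 6 -> 9 -> 28 -> 16
Result: insert 15 as left child of 16
Final tree (level order): [34, 6, 40, None, 9, None, 42, None, 28, None, None, 16, None, 15]


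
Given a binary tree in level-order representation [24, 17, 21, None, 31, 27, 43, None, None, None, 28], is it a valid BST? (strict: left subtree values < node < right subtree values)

Level-order array: [24, 17, 21, None, 31, 27, 43, None, None, None, 28]
Validate using subtree bounds (lo, hi): at each node, require lo < value < hi,
then recurse left with hi=value and right with lo=value.
Preorder trace (stopping at first violation):
  at node 24 with bounds (-inf, +inf): OK
  at node 17 with bounds (-inf, 24): OK
  at node 31 with bounds (17, 24): VIOLATION
Node 31 violates its bound: not (17 < 31 < 24).
Result: Not a valid BST


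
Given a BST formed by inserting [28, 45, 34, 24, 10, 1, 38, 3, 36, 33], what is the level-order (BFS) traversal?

Tree insertion order: [28, 45, 34, 24, 10, 1, 38, 3, 36, 33]
Tree (level-order array): [28, 24, 45, 10, None, 34, None, 1, None, 33, 38, None, 3, None, None, 36]
BFS from the root, enqueuing left then right child of each popped node:
  queue [28] -> pop 28, enqueue [24, 45], visited so far: [28]
  queue [24, 45] -> pop 24, enqueue [10], visited so far: [28, 24]
  queue [45, 10] -> pop 45, enqueue [34], visited so far: [28, 24, 45]
  queue [10, 34] -> pop 10, enqueue [1], visited so far: [28, 24, 45, 10]
  queue [34, 1] -> pop 34, enqueue [33, 38], visited so far: [28, 24, 45, 10, 34]
  queue [1, 33, 38] -> pop 1, enqueue [3], visited so far: [28, 24, 45, 10, 34, 1]
  queue [33, 38, 3] -> pop 33, enqueue [none], visited so far: [28, 24, 45, 10, 34, 1, 33]
  queue [38, 3] -> pop 38, enqueue [36], visited so far: [28, 24, 45, 10, 34, 1, 33, 38]
  queue [3, 36] -> pop 3, enqueue [none], visited so far: [28, 24, 45, 10, 34, 1, 33, 38, 3]
  queue [36] -> pop 36, enqueue [none], visited so far: [28, 24, 45, 10, 34, 1, 33, 38, 3, 36]
Result: [28, 24, 45, 10, 34, 1, 33, 38, 3, 36]


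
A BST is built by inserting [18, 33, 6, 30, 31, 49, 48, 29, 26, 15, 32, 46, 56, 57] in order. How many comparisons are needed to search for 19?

Search path for 19: 18 -> 33 -> 30 -> 29 -> 26
Found: False
Comparisons: 5


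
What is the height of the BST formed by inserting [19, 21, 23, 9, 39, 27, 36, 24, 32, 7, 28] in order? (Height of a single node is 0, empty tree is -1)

Insertion order: [19, 21, 23, 9, 39, 27, 36, 24, 32, 7, 28]
Tree (level-order array): [19, 9, 21, 7, None, None, 23, None, None, None, 39, 27, None, 24, 36, None, None, 32, None, 28]
Compute height bottom-up (empty subtree = -1):
  height(7) = 1 + max(-1, -1) = 0
  height(9) = 1 + max(0, -1) = 1
  height(24) = 1 + max(-1, -1) = 0
  height(28) = 1 + max(-1, -1) = 0
  height(32) = 1 + max(0, -1) = 1
  height(36) = 1 + max(1, -1) = 2
  height(27) = 1 + max(0, 2) = 3
  height(39) = 1 + max(3, -1) = 4
  height(23) = 1 + max(-1, 4) = 5
  height(21) = 1 + max(-1, 5) = 6
  height(19) = 1 + max(1, 6) = 7
Height = 7


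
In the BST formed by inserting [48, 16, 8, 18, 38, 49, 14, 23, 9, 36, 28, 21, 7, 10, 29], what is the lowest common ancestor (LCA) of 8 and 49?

Tree insertion order: [48, 16, 8, 18, 38, 49, 14, 23, 9, 36, 28, 21, 7, 10, 29]
Tree (level-order array): [48, 16, 49, 8, 18, None, None, 7, 14, None, 38, None, None, 9, None, 23, None, None, 10, 21, 36, None, None, None, None, 28, None, None, 29]
In a BST, the LCA of p=8, q=49 is the first node v on the
root-to-leaf path with p <= v <= q (go left if both < v, right if both > v).
Walk from root:
  at 48: 8 <= 48 <= 49, this is the LCA
LCA = 48


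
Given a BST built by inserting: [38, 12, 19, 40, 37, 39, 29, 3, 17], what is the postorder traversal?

Tree insertion order: [38, 12, 19, 40, 37, 39, 29, 3, 17]
Tree (level-order array): [38, 12, 40, 3, 19, 39, None, None, None, 17, 37, None, None, None, None, 29]
Postorder traversal: [3, 17, 29, 37, 19, 12, 39, 40, 38]


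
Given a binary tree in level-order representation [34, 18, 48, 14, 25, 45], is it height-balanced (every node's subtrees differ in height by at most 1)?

Tree (level-order array): [34, 18, 48, 14, 25, 45]
Definition: a tree is height-balanced if, at every node, |h(left) - h(right)| <= 1 (empty subtree has height -1).
Bottom-up per-node check:
  node 14: h_left=-1, h_right=-1, diff=0 [OK], height=0
  node 25: h_left=-1, h_right=-1, diff=0 [OK], height=0
  node 18: h_left=0, h_right=0, diff=0 [OK], height=1
  node 45: h_left=-1, h_right=-1, diff=0 [OK], height=0
  node 48: h_left=0, h_right=-1, diff=1 [OK], height=1
  node 34: h_left=1, h_right=1, diff=0 [OK], height=2
All nodes satisfy the balance condition.
Result: Balanced


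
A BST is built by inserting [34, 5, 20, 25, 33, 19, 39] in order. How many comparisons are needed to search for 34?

Search path for 34: 34
Found: True
Comparisons: 1


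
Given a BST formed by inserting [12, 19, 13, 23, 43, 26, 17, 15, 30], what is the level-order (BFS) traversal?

Tree insertion order: [12, 19, 13, 23, 43, 26, 17, 15, 30]
Tree (level-order array): [12, None, 19, 13, 23, None, 17, None, 43, 15, None, 26, None, None, None, None, 30]
BFS from the root, enqueuing left then right child of each popped node:
  queue [12] -> pop 12, enqueue [19], visited so far: [12]
  queue [19] -> pop 19, enqueue [13, 23], visited so far: [12, 19]
  queue [13, 23] -> pop 13, enqueue [17], visited so far: [12, 19, 13]
  queue [23, 17] -> pop 23, enqueue [43], visited so far: [12, 19, 13, 23]
  queue [17, 43] -> pop 17, enqueue [15], visited so far: [12, 19, 13, 23, 17]
  queue [43, 15] -> pop 43, enqueue [26], visited so far: [12, 19, 13, 23, 17, 43]
  queue [15, 26] -> pop 15, enqueue [none], visited so far: [12, 19, 13, 23, 17, 43, 15]
  queue [26] -> pop 26, enqueue [30], visited so far: [12, 19, 13, 23, 17, 43, 15, 26]
  queue [30] -> pop 30, enqueue [none], visited so far: [12, 19, 13, 23, 17, 43, 15, 26, 30]
Result: [12, 19, 13, 23, 17, 43, 15, 26, 30]


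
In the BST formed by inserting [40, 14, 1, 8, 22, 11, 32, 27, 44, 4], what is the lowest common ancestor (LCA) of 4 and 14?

Tree insertion order: [40, 14, 1, 8, 22, 11, 32, 27, 44, 4]
Tree (level-order array): [40, 14, 44, 1, 22, None, None, None, 8, None, 32, 4, 11, 27]
In a BST, the LCA of p=4, q=14 is the first node v on the
root-to-leaf path with p <= v <= q (go left if both < v, right if both > v).
Walk from root:
  at 40: both 4 and 14 < 40, go left
  at 14: 4 <= 14 <= 14, this is the LCA
LCA = 14


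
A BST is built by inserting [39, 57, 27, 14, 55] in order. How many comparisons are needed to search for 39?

Search path for 39: 39
Found: True
Comparisons: 1


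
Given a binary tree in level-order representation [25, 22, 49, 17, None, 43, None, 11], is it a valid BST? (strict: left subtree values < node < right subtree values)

Level-order array: [25, 22, 49, 17, None, 43, None, 11]
Validate using subtree bounds (lo, hi): at each node, require lo < value < hi,
then recurse left with hi=value and right with lo=value.
Preorder trace (stopping at first violation):
  at node 25 with bounds (-inf, +inf): OK
  at node 22 with bounds (-inf, 25): OK
  at node 17 with bounds (-inf, 22): OK
  at node 11 with bounds (-inf, 17): OK
  at node 49 with bounds (25, +inf): OK
  at node 43 with bounds (25, 49): OK
No violation found at any node.
Result: Valid BST


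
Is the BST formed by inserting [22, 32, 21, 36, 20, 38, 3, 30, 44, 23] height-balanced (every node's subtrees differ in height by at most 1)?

Tree (level-order array): [22, 21, 32, 20, None, 30, 36, 3, None, 23, None, None, 38, None, None, None, None, None, 44]
Definition: a tree is height-balanced if, at every node, |h(left) - h(right)| <= 1 (empty subtree has height -1).
Bottom-up per-node check:
  node 3: h_left=-1, h_right=-1, diff=0 [OK], height=0
  node 20: h_left=0, h_right=-1, diff=1 [OK], height=1
  node 21: h_left=1, h_right=-1, diff=2 [FAIL (|1--1|=2 > 1)], height=2
  node 23: h_left=-1, h_right=-1, diff=0 [OK], height=0
  node 30: h_left=0, h_right=-1, diff=1 [OK], height=1
  node 44: h_left=-1, h_right=-1, diff=0 [OK], height=0
  node 38: h_left=-1, h_right=0, diff=1 [OK], height=1
  node 36: h_left=-1, h_right=1, diff=2 [FAIL (|-1-1|=2 > 1)], height=2
  node 32: h_left=1, h_right=2, diff=1 [OK], height=3
  node 22: h_left=2, h_right=3, diff=1 [OK], height=4
Node 21 violates the condition: |1 - -1| = 2 > 1.
Result: Not balanced


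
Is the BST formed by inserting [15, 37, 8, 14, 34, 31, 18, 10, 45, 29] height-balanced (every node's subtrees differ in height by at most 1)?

Tree (level-order array): [15, 8, 37, None, 14, 34, 45, 10, None, 31, None, None, None, None, None, 18, None, None, 29]
Definition: a tree is height-balanced if, at every node, |h(left) - h(right)| <= 1 (empty subtree has height -1).
Bottom-up per-node check:
  node 10: h_left=-1, h_right=-1, diff=0 [OK], height=0
  node 14: h_left=0, h_right=-1, diff=1 [OK], height=1
  node 8: h_left=-1, h_right=1, diff=2 [FAIL (|-1-1|=2 > 1)], height=2
  node 29: h_left=-1, h_right=-1, diff=0 [OK], height=0
  node 18: h_left=-1, h_right=0, diff=1 [OK], height=1
  node 31: h_left=1, h_right=-1, diff=2 [FAIL (|1--1|=2 > 1)], height=2
  node 34: h_left=2, h_right=-1, diff=3 [FAIL (|2--1|=3 > 1)], height=3
  node 45: h_left=-1, h_right=-1, diff=0 [OK], height=0
  node 37: h_left=3, h_right=0, diff=3 [FAIL (|3-0|=3 > 1)], height=4
  node 15: h_left=2, h_right=4, diff=2 [FAIL (|2-4|=2 > 1)], height=5
Node 8 violates the condition: |-1 - 1| = 2 > 1.
Result: Not balanced


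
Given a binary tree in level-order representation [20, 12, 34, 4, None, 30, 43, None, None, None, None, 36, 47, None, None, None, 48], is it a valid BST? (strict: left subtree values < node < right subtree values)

Level-order array: [20, 12, 34, 4, None, 30, 43, None, None, None, None, 36, 47, None, None, None, 48]
Validate using subtree bounds (lo, hi): at each node, require lo < value < hi,
then recurse left with hi=value and right with lo=value.
Preorder trace (stopping at first violation):
  at node 20 with bounds (-inf, +inf): OK
  at node 12 with bounds (-inf, 20): OK
  at node 4 with bounds (-inf, 12): OK
  at node 34 with bounds (20, +inf): OK
  at node 30 with bounds (20, 34): OK
  at node 43 with bounds (34, +inf): OK
  at node 36 with bounds (34, 43): OK
  at node 47 with bounds (43, +inf): OK
  at node 48 with bounds (47, +inf): OK
No violation found at any node.
Result: Valid BST


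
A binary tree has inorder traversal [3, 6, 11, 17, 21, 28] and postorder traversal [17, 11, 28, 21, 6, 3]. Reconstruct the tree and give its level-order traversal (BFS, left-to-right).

Inorder:   [3, 6, 11, 17, 21, 28]
Postorder: [17, 11, 28, 21, 6, 3]
Algorithm: postorder visits root last, so walk postorder right-to-left;
each value is the root of the current inorder slice — split it at that
value, recurse on the right subtree first, then the left.
Recursive splits:
  root=3; inorder splits into left=[], right=[6, 11, 17, 21, 28]
  root=6; inorder splits into left=[], right=[11, 17, 21, 28]
  root=21; inorder splits into left=[11, 17], right=[28]
  root=28; inorder splits into left=[], right=[]
  root=11; inorder splits into left=[], right=[17]
  root=17; inorder splits into left=[], right=[]
Reconstructed level-order: [3, 6, 21, 11, 28, 17]


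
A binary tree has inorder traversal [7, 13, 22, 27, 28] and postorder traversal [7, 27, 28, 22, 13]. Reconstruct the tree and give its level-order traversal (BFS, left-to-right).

Inorder:   [7, 13, 22, 27, 28]
Postorder: [7, 27, 28, 22, 13]
Algorithm: postorder visits root last, so walk postorder right-to-left;
each value is the root of the current inorder slice — split it at that
value, recurse on the right subtree first, then the left.
Recursive splits:
  root=13; inorder splits into left=[7], right=[22, 27, 28]
  root=22; inorder splits into left=[], right=[27, 28]
  root=28; inorder splits into left=[27], right=[]
  root=27; inorder splits into left=[], right=[]
  root=7; inorder splits into left=[], right=[]
Reconstructed level-order: [13, 7, 22, 28, 27]


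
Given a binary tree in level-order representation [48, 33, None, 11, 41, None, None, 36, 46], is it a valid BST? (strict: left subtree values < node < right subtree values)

Level-order array: [48, 33, None, 11, 41, None, None, 36, 46]
Validate using subtree bounds (lo, hi): at each node, require lo < value < hi,
then recurse left with hi=value and right with lo=value.
Preorder trace (stopping at first violation):
  at node 48 with bounds (-inf, +inf): OK
  at node 33 with bounds (-inf, 48): OK
  at node 11 with bounds (-inf, 33): OK
  at node 41 with bounds (33, 48): OK
  at node 36 with bounds (33, 41): OK
  at node 46 with bounds (41, 48): OK
No violation found at any node.
Result: Valid BST


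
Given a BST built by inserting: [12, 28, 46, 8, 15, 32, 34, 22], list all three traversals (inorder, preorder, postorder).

Tree insertion order: [12, 28, 46, 8, 15, 32, 34, 22]
Tree (level-order array): [12, 8, 28, None, None, 15, 46, None, 22, 32, None, None, None, None, 34]
Inorder (L, root, R): [8, 12, 15, 22, 28, 32, 34, 46]
Preorder (root, L, R): [12, 8, 28, 15, 22, 46, 32, 34]
Postorder (L, R, root): [8, 22, 15, 34, 32, 46, 28, 12]


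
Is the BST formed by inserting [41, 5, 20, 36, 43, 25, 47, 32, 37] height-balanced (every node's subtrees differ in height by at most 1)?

Tree (level-order array): [41, 5, 43, None, 20, None, 47, None, 36, None, None, 25, 37, None, 32]
Definition: a tree is height-balanced if, at every node, |h(left) - h(right)| <= 1 (empty subtree has height -1).
Bottom-up per-node check:
  node 32: h_left=-1, h_right=-1, diff=0 [OK], height=0
  node 25: h_left=-1, h_right=0, diff=1 [OK], height=1
  node 37: h_left=-1, h_right=-1, diff=0 [OK], height=0
  node 36: h_left=1, h_right=0, diff=1 [OK], height=2
  node 20: h_left=-1, h_right=2, diff=3 [FAIL (|-1-2|=3 > 1)], height=3
  node 5: h_left=-1, h_right=3, diff=4 [FAIL (|-1-3|=4 > 1)], height=4
  node 47: h_left=-1, h_right=-1, diff=0 [OK], height=0
  node 43: h_left=-1, h_right=0, diff=1 [OK], height=1
  node 41: h_left=4, h_right=1, diff=3 [FAIL (|4-1|=3 > 1)], height=5
Node 20 violates the condition: |-1 - 2| = 3 > 1.
Result: Not balanced


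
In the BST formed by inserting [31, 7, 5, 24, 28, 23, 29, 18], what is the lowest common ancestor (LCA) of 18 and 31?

Tree insertion order: [31, 7, 5, 24, 28, 23, 29, 18]
Tree (level-order array): [31, 7, None, 5, 24, None, None, 23, 28, 18, None, None, 29]
In a BST, the LCA of p=18, q=31 is the first node v on the
root-to-leaf path with p <= v <= q (go left if both < v, right if both > v).
Walk from root:
  at 31: 18 <= 31 <= 31, this is the LCA
LCA = 31


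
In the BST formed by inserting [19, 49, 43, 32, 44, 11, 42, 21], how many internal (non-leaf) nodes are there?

Tree built from: [19, 49, 43, 32, 44, 11, 42, 21]
Tree (level-order array): [19, 11, 49, None, None, 43, None, 32, 44, 21, 42]
Rule: An internal node has at least one child.
Per-node child counts:
  node 19: 2 child(ren)
  node 11: 0 child(ren)
  node 49: 1 child(ren)
  node 43: 2 child(ren)
  node 32: 2 child(ren)
  node 21: 0 child(ren)
  node 42: 0 child(ren)
  node 44: 0 child(ren)
Matching nodes: [19, 49, 43, 32]
Count of internal (non-leaf) nodes: 4


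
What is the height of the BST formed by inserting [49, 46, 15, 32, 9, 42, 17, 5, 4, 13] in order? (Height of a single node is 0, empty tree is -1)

Insertion order: [49, 46, 15, 32, 9, 42, 17, 5, 4, 13]
Tree (level-order array): [49, 46, None, 15, None, 9, 32, 5, 13, 17, 42, 4]
Compute height bottom-up (empty subtree = -1):
  height(4) = 1 + max(-1, -1) = 0
  height(5) = 1 + max(0, -1) = 1
  height(13) = 1 + max(-1, -1) = 0
  height(9) = 1 + max(1, 0) = 2
  height(17) = 1 + max(-1, -1) = 0
  height(42) = 1 + max(-1, -1) = 0
  height(32) = 1 + max(0, 0) = 1
  height(15) = 1 + max(2, 1) = 3
  height(46) = 1 + max(3, -1) = 4
  height(49) = 1 + max(4, -1) = 5
Height = 5


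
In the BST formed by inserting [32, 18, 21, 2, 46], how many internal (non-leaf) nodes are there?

Tree built from: [32, 18, 21, 2, 46]
Tree (level-order array): [32, 18, 46, 2, 21]
Rule: An internal node has at least one child.
Per-node child counts:
  node 32: 2 child(ren)
  node 18: 2 child(ren)
  node 2: 0 child(ren)
  node 21: 0 child(ren)
  node 46: 0 child(ren)
Matching nodes: [32, 18]
Count of internal (non-leaf) nodes: 2


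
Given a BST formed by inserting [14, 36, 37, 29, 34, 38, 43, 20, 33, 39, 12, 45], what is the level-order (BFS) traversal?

Tree insertion order: [14, 36, 37, 29, 34, 38, 43, 20, 33, 39, 12, 45]
Tree (level-order array): [14, 12, 36, None, None, 29, 37, 20, 34, None, 38, None, None, 33, None, None, 43, None, None, 39, 45]
BFS from the root, enqueuing left then right child of each popped node:
  queue [14] -> pop 14, enqueue [12, 36], visited so far: [14]
  queue [12, 36] -> pop 12, enqueue [none], visited so far: [14, 12]
  queue [36] -> pop 36, enqueue [29, 37], visited so far: [14, 12, 36]
  queue [29, 37] -> pop 29, enqueue [20, 34], visited so far: [14, 12, 36, 29]
  queue [37, 20, 34] -> pop 37, enqueue [38], visited so far: [14, 12, 36, 29, 37]
  queue [20, 34, 38] -> pop 20, enqueue [none], visited so far: [14, 12, 36, 29, 37, 20]
  queue [34, 38] -> pop 34, enqueue [33], visited so far: [14, 12, 36, 29, 37, 20, 34]
  queue [38, 33] -> pop 38, enqueue [43], visited so far: [14, 12, 36, 29, 37, 20, 34, 38]
  queue [33, 43] -> pop 33, enqueue [none], visited so far: [14, 12, 36, 29, 37, 20, 34, 38, 33]
  queue [43] -> pop 43, enqueue [39, 45], visited so far: [14, 12, 36, 29, 37, 20, 34, 38, 33, 43]
  queue [39, 45] -> pop 39, enqueue [none], visited so far: [14, 12, 36, 29, 37, 20, 34, 38, 33, 43, 39]
  queue [45] -> pop 45, enqueue [none], visited so far: [14, 12, 36, 29, 37, 20, 34, 38, 33, 43, 39, 45]
Result: [14, 12, 36, 29, 37, 20, 34, 38, 33, 43, 39, 45]


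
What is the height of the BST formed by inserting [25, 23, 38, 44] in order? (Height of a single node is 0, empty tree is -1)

Insertion order: [25, 23, 38, 44]
Tree (level-order array): [25, 23, 38, None, None, None, 44]
Compute height bottom-up (empty subtree = -1):
  height(23) = 1 + max(-1, -1) = 0
  height(44) = 1 + max(-1, -1) = 0
  height(38) = 1 + max(-1, 0) = 1
  height(25) = 1 + max(0, 1) = 2
Height = 2


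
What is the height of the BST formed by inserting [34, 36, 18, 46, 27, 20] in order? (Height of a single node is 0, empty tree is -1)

Insertion order: [34, 36, 18, 46, 27, 20]
Tree (level-order array): [34, 18, 36, None, 27, None, 46, 20]
Compute height bottom-up (empty subtree = -1):
  height(20) = 1 + max(-1, -1) = 0
  height(27) = 1 + max(0, -1) = 1
  height(18) = 1 + max(-1, 1) = 2
  height(46) = 1 + max(-1, -1) = 0
  height(36) = 1 + max(-1, 0) = 1
  height(34) = 1 + max(2, 1) = 3
Height = 3
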